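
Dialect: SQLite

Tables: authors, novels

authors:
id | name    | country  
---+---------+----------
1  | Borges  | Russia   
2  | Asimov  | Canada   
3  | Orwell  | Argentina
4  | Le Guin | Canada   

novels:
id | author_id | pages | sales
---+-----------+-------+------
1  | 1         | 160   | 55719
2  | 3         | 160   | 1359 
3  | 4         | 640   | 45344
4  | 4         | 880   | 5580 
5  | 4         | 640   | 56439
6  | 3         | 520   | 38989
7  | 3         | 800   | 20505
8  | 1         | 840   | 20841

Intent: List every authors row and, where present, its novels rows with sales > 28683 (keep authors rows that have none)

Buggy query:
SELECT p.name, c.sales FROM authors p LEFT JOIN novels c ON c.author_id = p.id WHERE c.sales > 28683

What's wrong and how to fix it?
Bug: A WHERE condition on the right-hand table after LEFT JOIN drops unmatched parents

Fix: Put 'c.sales > 28683' in the JOIN's ON clause instead of WHERE

Corrected query:
SELECT p.name, c.sales FROM authors p LEFT JOIN novels c ON c.author_id = p.id AND c.sales > 28683

Result:
name    | sales
--------+------
Borges  | 55719
Asimov  | NULL 
Orwell  | 38989
Le Guin | 45344
Le Guin | 56439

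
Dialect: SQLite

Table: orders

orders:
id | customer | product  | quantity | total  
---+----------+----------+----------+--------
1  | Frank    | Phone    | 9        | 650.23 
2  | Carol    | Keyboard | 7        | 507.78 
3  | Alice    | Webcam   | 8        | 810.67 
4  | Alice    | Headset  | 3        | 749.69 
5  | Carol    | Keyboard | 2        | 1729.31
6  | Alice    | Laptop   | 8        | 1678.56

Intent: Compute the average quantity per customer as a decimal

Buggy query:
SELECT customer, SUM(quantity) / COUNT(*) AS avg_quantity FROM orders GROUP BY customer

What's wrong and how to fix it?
Bug: SUM(quantity) and COUNT(*) are both integers; the division truncates the fractional part

Fix: Cast one side to REAL so the division keeps the fractional part

Corrected query:
SELECT customer, SUM(quantity) * 1.0 / COUNT(*) AS avg_quantity FROM orders GROUP BY customer

Result:
customer | avg_quantity
---------+-------------
Alice    | 6.333333    
Carol    | 4.5         
Frank    | 9           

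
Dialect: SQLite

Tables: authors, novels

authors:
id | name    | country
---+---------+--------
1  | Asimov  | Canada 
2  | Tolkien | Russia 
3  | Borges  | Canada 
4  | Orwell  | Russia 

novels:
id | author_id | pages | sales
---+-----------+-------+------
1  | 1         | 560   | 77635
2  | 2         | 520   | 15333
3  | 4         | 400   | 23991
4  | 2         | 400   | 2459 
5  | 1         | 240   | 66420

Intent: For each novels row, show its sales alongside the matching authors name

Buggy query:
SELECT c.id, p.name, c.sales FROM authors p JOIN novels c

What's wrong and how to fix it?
Bug: Missing join condition: each novels row is matched to all authors rows instead of just its own

Fix: Specify the join condition linking the foreign key to the parent id

Corrected query:
SELECT c.id, p.name, c.sales FROM authors p JOIN novels c ON c.author_id = p.id

Result:
id | name    | sales
---+---------+------
1  | Asimov  | 77635
2  | Tolkien | 15333
3  | Orwell  | 23991
4  | Tolkien | 2459 
5  | Asimov  | 66420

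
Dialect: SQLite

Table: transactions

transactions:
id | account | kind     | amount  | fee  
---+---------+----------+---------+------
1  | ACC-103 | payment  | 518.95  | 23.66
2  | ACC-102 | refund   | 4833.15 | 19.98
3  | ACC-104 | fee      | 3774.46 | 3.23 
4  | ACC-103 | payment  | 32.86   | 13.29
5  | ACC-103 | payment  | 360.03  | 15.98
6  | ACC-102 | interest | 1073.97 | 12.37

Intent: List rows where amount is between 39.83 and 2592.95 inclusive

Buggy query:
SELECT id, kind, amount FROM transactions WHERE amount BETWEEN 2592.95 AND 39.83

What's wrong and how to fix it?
Bug: BETWEEN expects the lower bound first; with 2592.95 AND 39.83 the range is empty

Fix: Write BETWEEN 39.83 AND 2592.95

Corrected query:
SELECT id, kind, amount FROM transactions WHERE amount BETWEEN 39.83 AND 2592.95

Result:
id | kind     | amount 
---+----------+--------
1  | payment  | 518.95 
5  | payment  | 360.03 
6  | interest | 1073.97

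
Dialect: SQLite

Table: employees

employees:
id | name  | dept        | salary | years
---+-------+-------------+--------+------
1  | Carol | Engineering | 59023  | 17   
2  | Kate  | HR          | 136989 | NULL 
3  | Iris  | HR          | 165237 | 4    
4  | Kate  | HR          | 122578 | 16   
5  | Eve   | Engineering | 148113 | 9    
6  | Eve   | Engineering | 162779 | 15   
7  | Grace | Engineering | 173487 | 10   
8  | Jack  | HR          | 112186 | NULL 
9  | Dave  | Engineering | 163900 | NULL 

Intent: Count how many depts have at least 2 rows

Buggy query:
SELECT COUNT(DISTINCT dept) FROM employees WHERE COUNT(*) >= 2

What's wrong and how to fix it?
Bug: COUNT(*) cannot appear in WHERE; the per-group count doesn't exist yet

Fix: Use a subquery that GROUPs and filters with HAVING, then count its rows

Corrected query:
SELECT COUNT(*) FROM (SELECT dept FROM employees GROUP BY dept HAVING COUNT(*) >= 2)

Result:
COUNT(*)
--------
2       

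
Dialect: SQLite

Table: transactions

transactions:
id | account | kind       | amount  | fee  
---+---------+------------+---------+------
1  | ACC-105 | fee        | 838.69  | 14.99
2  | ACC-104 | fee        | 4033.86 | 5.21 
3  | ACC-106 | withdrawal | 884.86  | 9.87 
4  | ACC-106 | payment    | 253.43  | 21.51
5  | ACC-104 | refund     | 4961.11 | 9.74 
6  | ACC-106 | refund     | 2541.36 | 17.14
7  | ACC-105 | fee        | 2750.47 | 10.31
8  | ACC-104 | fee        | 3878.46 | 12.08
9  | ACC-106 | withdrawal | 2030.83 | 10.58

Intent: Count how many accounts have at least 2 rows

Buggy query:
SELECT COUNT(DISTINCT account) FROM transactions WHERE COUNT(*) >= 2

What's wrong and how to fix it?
Bug: COUNT(*) cannot appear in WHERE; the per-group count doesn't exist yet

Fix: Use a subquery that GROUPs and filters with HAVING, then count its rows

Corrected query:
SELECT COUNT(*) FROM (SELECT account FROM transactions GROUP BY account HAVING COUNT(*) >= 2)

Result:
COUNT(*)
--------
3       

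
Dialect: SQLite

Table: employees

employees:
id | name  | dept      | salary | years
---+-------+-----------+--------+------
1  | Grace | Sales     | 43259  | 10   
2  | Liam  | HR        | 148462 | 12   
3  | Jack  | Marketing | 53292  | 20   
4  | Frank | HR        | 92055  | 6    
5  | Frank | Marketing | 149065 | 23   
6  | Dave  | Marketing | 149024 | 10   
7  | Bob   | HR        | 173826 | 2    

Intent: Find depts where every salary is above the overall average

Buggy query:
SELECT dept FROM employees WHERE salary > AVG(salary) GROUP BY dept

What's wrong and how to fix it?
Bug: WHERE evaluates per row before aggregation, so AVG() is unavailable

Fix: Compute the overall average in a scalar subquery and compare each group's MIN against it in HAVING

Corrected query:
SELECT dept FROM employees GROUP BY dept HAVING MIN(salary) > (SELECT AVG(salary) FROM employees)

Result:
(no rows)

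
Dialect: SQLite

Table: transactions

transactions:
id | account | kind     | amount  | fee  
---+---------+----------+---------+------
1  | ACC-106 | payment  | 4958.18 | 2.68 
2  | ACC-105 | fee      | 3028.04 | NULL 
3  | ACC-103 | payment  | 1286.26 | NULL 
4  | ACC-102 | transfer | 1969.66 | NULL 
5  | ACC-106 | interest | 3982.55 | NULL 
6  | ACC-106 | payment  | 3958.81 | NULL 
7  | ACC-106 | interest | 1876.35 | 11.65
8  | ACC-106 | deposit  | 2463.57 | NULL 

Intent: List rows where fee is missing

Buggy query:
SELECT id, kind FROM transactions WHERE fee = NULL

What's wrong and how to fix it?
Bug: '= NULL' is always unknown in SQL three-valued logic, so no rows match

Fix: Replace '= NULL' with 'IS NULL'

Corrected query:
SELECT id, kind FROM transactions WHERE fee IS NULL

Result:
id | kind    
---+---------
2  | fee     
3  | payment 
4  | transfer
5  | interest
6  | payment 
8  | deposit 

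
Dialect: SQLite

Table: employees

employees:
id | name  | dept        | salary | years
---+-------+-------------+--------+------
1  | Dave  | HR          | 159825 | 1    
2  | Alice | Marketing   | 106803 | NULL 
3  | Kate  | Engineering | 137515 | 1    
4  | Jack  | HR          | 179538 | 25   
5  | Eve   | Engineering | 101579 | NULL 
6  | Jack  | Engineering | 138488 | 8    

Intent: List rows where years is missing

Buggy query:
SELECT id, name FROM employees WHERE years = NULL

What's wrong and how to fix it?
Bug: Comparing to NULL with '=' never matches; NULL = NULL is unknown, not true

Fix: Replace '= NULL' with 'IS NULL'

Corrected query:
SELECT id, name FROM employees WHERE years IS NULL

Result:
id | name 
---+------
2  | Alice
5  | Eve  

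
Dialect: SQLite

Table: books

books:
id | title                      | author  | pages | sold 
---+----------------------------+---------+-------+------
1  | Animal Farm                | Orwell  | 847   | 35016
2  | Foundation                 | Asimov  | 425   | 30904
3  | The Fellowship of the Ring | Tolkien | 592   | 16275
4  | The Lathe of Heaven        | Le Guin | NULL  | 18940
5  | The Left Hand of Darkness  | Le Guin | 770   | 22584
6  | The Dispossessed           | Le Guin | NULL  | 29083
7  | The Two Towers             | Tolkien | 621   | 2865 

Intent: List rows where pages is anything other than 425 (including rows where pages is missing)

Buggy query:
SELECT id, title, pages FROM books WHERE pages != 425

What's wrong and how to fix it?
Bug: Inequality against NULL is unknown, not true; rows with NULL are dropped

Fix: Add an explicit OR pages IS NULL to include the missing-value rows

Corrected query:
SELECT id, title, pages FROM books WHERE pages != 425 OR pages IS NULL

Result:
id | title                      | pages
---+----------------------------+------
1  | Animal Farm                | 847  
3  | The Fellowship of the Ring | 592  
4  | The Lathe of Heaven        | NULL 
5  | The Left Hand of Darkness  | 770  
6  | The Dispossessed           | NULL 
7  | The Two Towers             | 621  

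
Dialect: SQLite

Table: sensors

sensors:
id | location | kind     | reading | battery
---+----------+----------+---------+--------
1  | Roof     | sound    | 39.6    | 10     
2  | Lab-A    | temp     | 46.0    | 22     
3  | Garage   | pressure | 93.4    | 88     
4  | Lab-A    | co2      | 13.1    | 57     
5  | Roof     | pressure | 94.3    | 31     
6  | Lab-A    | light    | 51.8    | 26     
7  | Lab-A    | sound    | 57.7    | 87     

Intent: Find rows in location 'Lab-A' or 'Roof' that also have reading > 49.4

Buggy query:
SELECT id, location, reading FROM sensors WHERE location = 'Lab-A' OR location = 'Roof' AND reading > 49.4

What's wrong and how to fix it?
Bug: Without parentheses, AND is evaluated before OR, so the reading filter only applies to the 'Roof' branch

Fix: Add parentheses around the OR so the AND applies to both alternatives

Corrected query:
SELECT id, location, reading FROM sensors WHERE (location = 'Lab-A' OR location = 'Roof') AND reading > 49.4

Result:
id | location | reading
---+----------+--------
5  | Roof     | 94.3   
6  | Lab-A    | 51.8   
7  | Lab-A    | 57.7   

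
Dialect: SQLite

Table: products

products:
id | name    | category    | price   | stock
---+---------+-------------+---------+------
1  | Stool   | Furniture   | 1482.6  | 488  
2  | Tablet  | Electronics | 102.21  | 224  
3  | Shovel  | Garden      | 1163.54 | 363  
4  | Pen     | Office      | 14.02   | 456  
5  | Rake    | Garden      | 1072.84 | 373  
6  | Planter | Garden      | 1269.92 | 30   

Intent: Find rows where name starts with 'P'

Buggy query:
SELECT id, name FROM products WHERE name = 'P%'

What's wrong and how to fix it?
Bug: Wildcards only work with LIKE; '=' treats '%' as a literal character

Fix: Replace '=' with LIKE so 'P%' is treated as a pattern

Corrected query:
SELECT id, name FROM products WHERE name LIKE 'P%'

Result:
id | name   
---+--------
4  | Pen    
6  | Planter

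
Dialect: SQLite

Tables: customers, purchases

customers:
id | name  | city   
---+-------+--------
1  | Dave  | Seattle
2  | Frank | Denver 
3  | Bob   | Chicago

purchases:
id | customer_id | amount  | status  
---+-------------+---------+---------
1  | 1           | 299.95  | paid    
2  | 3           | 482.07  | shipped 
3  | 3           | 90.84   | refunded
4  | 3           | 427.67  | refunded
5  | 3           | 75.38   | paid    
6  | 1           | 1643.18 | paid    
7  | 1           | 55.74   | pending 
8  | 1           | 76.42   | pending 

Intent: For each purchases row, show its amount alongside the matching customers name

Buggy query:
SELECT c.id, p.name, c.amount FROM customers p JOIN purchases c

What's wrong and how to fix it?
Bug: Missing join condition: each purchases row is matched to all customers rows instead of just its own

Fix: Specify the join condition linking the foreign key to the parent id

Corrected query:
SELECT c.id, p.name, c.amount FROM customers p JOIN purchases c ON c.customer_id = p.id

Result:
id | name | amount 
---+------+--------
1  | Dave | 299.95 
2  | Bob  | 482.07 
3  | Bob  | 90.84  
4  | Bob  | 427.67 
5  | Bob  | 75.38  
6  | Dave | 1643.18
7  | Dave | 55.74  
8  | Dave | 76.42  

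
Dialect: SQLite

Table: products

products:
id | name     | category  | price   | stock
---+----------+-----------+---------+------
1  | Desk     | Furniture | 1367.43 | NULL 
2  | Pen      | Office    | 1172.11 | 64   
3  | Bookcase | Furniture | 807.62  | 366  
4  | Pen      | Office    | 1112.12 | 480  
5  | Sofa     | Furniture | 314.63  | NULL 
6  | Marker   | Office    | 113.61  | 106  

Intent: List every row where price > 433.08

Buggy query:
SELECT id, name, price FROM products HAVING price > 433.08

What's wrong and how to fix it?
Bug: This is a non-aggregate query (no GROUP BY, no aggregates), so in SQLite the HAVING clause is invalid here; a row-level condition belongs in WHERE

Fix: Use WHERE for row-level filtering

Corrected query:
SELECT id, name, price FROM products WHERE price > 433.08

Result:
id | name     | price  
---+----------+--------
1  | Desk     | 1367.43
2  | Pen      | 1172.11
3  | Bookcase | 807.62 
4  | Pen      | 1112.12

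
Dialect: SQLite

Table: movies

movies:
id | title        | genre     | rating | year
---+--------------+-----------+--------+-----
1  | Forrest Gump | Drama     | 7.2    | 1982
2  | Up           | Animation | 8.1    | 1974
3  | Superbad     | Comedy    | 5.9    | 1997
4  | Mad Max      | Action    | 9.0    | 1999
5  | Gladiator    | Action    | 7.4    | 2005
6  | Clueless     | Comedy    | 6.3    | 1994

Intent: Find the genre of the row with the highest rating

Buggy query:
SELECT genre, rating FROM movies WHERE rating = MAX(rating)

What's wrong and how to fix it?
Bug: MAX(rating) is an aggregate and cannot be used directly in WHERE

Fix: Wrap MAX in a scalar subquery so WHERE compares against a single value

Corrected query:
SELECT genre, rating FROM movies WHERE rating = (SELECT MAX(rating) FROM movies)

Result:
genre  | rating
-------+-------
Action | 9     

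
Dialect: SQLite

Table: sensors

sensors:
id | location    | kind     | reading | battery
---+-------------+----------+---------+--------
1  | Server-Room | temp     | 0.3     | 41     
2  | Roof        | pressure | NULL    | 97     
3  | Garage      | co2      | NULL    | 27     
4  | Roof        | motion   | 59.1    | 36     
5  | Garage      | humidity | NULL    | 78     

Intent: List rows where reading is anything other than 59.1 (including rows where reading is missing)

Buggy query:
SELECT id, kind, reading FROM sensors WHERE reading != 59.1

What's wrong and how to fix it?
Bug: 'reading != 59.1' is unknown when reading is NULL, so NULL rows are silently excluded

Fix: Add an explicit OR reading IS NULL to include the missing-value rows

Corrected query:
SELECT id, kind, reading FROM sensors WHERE reading != 59.1 OR reading IS NULL

Result:
id | kind     | reading
---+----------+--------
1  | temp     | 0.3    
2  | pressure | NULL   
3  | co2      | NULL   
5  | humidity | NULL   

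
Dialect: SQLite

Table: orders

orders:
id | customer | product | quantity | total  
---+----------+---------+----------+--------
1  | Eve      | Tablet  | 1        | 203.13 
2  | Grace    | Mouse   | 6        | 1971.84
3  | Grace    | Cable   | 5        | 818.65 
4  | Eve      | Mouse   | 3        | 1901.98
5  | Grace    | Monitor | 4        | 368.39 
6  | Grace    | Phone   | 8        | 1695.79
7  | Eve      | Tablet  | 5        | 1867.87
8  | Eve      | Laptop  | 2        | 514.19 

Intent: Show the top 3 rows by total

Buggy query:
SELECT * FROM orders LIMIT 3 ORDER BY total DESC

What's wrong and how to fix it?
Bug: LIMIT must come after ORDER BY

Fix: Swap the clauses: ORDER BY first, then LIMIT

Corrected query:
SELECT * FROM orders ORDER BY total DESC LIMIT 3

Result:
id | customer | product | quantity | total  
---+----------+---------+----------+--------
2  | Grace    | Mouse   | 6        | 1971.84
4  | Eve      | Mouse   | 3        | 1901.98
7  | Eve      | Tablet  | 5        | 1867.87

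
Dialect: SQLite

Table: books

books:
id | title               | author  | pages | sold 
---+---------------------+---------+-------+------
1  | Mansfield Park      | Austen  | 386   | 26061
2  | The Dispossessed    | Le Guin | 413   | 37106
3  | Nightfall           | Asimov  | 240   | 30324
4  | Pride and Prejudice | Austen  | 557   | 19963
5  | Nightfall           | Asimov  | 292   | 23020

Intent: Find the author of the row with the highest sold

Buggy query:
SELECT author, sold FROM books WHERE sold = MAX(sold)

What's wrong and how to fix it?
Bug: WHERE is evaluated per row; an aggregate over the whole table isn't defined there

Fix: Wrap MAX in a scalar subquery so WHERE compares against a single value

Corrected query:
SELECT author, sold FROM books WHERE sold = (SELECT MAX(sold) FROM books)

Result:
author  | sold 
--------+------
Le Guin | 37106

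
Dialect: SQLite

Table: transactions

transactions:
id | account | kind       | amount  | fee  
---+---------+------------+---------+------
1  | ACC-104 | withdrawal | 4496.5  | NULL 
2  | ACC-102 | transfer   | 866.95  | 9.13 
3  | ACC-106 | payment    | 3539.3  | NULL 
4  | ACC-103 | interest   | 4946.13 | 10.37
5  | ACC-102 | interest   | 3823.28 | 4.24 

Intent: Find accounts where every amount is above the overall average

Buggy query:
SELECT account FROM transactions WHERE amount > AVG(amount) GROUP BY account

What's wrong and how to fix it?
Bug: WHERE evaluates per row before aggregation, so AVG() is unavailable

Fix: Compute the overall average in a scalar subquery and compare each group's MIN against it in HAVING

Corrected query:
SELECT account FROM transactions GROUP BY account HAVING MIN(amount) > (SELECT AVG(amount) FROM transactions)

Result:
account
-------
ACC-103
ACC-104
ACC-106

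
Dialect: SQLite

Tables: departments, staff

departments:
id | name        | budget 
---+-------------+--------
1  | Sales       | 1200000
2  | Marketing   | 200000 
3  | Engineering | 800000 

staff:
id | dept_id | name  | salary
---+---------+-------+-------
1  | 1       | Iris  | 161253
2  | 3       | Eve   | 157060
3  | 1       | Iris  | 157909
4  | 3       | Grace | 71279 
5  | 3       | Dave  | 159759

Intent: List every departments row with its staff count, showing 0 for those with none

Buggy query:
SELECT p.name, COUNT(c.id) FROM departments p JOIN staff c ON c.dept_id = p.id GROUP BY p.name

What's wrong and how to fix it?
Bug: An inner join excludes parents with zero children

Fix: Switch to LEFT JOIN to retain unmatched parent rows

Corrected query:
SELECT p.name, COUNT(c.id) FROM departments p LEFT JOIN staff c ON c.dept_id = p.id GROUP BY p.name

Result:
name        | COUNT(c.id)
------------+------------
Engineering | 3          
Marketing   | 0          
Sales       | 2          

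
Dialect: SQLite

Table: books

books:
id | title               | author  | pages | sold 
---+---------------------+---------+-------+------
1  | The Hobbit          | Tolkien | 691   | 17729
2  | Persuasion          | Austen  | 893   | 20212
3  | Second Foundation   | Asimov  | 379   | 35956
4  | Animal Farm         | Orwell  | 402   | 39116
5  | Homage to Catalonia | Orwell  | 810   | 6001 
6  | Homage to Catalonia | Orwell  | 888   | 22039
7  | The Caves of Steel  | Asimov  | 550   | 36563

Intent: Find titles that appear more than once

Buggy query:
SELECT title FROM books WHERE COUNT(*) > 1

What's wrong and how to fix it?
Bug: WHERE can't reference COUNT(*); aggregates are computed after WHERE

Fix: Group first, then use HAVING for the count condition

Corrected query:
SELECT title FROM books GROUP BY title HAVING COUNT(*) > 1

Result:
title              
-------------------
Homage to Catalonia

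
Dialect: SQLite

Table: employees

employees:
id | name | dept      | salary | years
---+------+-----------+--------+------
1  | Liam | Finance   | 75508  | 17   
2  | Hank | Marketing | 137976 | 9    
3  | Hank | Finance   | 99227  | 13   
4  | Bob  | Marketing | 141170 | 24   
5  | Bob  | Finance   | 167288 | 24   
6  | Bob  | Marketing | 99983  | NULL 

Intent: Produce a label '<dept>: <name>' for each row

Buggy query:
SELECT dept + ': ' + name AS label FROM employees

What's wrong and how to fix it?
Bug: SQLite uses || for string concatenation; + coerces text to numbers (yielding 0)

Fix: Replace + with || to concatenate text

Corrected query:
SELECT dept || ': ' || name AS label FROM employees

Result:
label          
---------------
Finance: Liam  
Marketing: Hank
Finance: Hank  
Marketing: Bob 
Finance: Bob   
Marketing: Bob 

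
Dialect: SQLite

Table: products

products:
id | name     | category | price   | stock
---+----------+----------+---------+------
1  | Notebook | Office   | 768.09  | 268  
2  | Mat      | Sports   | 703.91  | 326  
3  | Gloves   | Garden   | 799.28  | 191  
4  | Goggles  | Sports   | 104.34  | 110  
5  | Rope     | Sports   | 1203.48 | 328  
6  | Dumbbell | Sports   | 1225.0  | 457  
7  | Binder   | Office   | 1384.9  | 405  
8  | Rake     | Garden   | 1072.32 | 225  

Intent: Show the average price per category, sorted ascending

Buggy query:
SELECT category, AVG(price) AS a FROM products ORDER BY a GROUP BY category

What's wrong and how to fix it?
Bug: GROUP BY must precede ORDER BY

Fix: Move ORDER BY to the end, after GROUP BY

Corrected query:
SELECT category, AVG(price) AS a FROM products GROUP BY category ORDER BY a

Result:
category | a       
---------+---------
Sports   | 809.1825
Garden   | 935.8   
Office   | 1076.495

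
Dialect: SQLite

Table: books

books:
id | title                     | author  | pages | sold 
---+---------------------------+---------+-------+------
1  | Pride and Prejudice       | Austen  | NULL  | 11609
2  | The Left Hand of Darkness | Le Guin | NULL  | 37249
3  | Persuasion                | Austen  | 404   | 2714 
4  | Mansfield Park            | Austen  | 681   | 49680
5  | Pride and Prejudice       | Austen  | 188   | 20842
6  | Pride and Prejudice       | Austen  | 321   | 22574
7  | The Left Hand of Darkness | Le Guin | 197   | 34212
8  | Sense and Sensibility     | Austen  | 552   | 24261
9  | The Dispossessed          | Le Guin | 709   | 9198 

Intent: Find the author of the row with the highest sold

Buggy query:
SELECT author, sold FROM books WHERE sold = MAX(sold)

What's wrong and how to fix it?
Bug: WHERE is evaluated per row; an aggregate over the whole table isn't defined there

Fix: Use a subquery: WHERE sold = (SELECT MAX(sold) FROM books)

Corrected query:
SELECT author, sold FROM books WHERE sold = (SELECT MAX(sold) FROM books)

Result:
author | sold 
-------+------
Austen | 49680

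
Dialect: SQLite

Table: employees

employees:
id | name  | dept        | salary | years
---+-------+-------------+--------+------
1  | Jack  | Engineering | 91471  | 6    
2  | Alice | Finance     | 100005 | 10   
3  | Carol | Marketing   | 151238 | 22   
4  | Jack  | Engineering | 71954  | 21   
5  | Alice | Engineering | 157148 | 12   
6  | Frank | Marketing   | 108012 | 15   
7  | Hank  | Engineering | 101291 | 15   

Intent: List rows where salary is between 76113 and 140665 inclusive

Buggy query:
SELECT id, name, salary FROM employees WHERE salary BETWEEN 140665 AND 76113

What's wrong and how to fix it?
Bug: BETWEEN expects the lower bound first; with 140665 AND 76113 the range is empty

Fix: Swap the bounds so the smaller value comes first

Corrected query:
SELECT id, name, salary FROM employees WHERE salary BETWEEN 76113 AND 140665

Result:
id | name  | salary
---+-------+-------
1  | Jack  | 91471 
2  | Alice | 100005
6  | Frank | 108012
7  | Hank  | 101291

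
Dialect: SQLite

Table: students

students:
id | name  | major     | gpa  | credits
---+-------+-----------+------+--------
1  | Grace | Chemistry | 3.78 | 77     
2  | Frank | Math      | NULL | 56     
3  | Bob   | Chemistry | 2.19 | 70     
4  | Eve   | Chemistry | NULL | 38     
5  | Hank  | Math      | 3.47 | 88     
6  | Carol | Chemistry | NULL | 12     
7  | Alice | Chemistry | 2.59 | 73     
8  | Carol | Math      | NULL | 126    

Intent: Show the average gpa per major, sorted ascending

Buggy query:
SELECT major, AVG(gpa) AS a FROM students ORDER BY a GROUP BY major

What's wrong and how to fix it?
Bug: ORDER BY appears before GROUP BY; SQL clause order requires GROUP BY first

Fix: Move ORDER BY to the end, after GROUP BY

Corrected query:
SELECT major, AVG(gpa) AS a FROM students GROUP BY major ORDER BY a

Result:
major     | a       
----------+---------
Chemistry | 2.853333
Math      | 3.47    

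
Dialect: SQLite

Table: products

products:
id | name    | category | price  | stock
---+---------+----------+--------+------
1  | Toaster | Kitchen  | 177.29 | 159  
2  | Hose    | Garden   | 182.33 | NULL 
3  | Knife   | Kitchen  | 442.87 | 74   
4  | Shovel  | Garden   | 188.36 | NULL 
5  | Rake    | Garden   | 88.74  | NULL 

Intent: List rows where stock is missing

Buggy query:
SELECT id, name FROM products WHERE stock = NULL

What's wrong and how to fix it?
Bug: Comparing to NULL with '=' never matches; NULL = NULL is unknown, not true

Fix: Use IS NULL to test for NULL

Corrected query:
SELECT id, name FROM products WHERE stock IS NULL

Result:
id | name  
---+-------
2  | Hose  
4  | Shovel
5  | Rake  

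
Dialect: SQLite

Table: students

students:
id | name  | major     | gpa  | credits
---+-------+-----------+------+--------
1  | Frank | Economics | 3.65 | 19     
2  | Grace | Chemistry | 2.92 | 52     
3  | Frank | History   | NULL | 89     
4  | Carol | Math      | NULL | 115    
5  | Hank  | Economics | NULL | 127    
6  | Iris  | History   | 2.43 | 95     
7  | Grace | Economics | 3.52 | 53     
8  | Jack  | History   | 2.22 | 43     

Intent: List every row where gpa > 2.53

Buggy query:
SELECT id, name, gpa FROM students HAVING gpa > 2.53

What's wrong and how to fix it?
Bug: This is a non-aggregate query (no GROUP BY, no aggregates), so in SQLite the HAVING clause is invalid here; a row-level condition belongs in WHERE

Fix: Use WHERE for row-level filtering

Corrected query:
SELECT id, name, gpa FROM students WHERE gpa > 2.53

Result:
id | name  | gpa 
---+-------+-----
1  | Frank | 3.65
2  | Grace | 2.92
7  | Grace | 3.52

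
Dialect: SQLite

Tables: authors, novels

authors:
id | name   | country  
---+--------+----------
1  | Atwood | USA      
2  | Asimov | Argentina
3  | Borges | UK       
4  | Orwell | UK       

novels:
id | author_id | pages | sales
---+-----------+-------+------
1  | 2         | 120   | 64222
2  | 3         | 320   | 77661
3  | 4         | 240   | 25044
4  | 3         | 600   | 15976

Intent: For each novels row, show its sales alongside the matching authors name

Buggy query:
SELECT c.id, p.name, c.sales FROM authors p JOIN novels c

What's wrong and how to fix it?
Bug: Missing join condition: each novels row is matched to all authors rows instead of just its own

Fix: Add ON c.author_id = p.id to the JOIN

Corrected query:
SELECT c.id, p.name, c.sales FROM authors p JOIN novels c ON c.author_id = p.id

Result:
id | name   | sales
---+--------+------
1  | Asimov | 64222
2  | Borges | 77661
3  | Orwell | 25044
4  | Borges | 15976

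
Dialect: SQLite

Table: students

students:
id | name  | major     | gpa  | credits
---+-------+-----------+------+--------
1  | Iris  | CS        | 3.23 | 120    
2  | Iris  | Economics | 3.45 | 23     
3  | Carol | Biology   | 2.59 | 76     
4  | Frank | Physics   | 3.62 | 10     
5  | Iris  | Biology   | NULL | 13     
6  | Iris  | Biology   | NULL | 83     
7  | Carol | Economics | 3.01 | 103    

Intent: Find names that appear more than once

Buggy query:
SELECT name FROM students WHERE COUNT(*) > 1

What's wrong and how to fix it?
Bug: WHERE can't reference COUNT(*); aggregates are computed after WHERE

Fix: Group first, then use HAVING for the count condition

Corrected query:
SELECT name FROM students GROUP BY name HAVING COUNT(*) > 1

Result:
name 
-----
Carol
Iris 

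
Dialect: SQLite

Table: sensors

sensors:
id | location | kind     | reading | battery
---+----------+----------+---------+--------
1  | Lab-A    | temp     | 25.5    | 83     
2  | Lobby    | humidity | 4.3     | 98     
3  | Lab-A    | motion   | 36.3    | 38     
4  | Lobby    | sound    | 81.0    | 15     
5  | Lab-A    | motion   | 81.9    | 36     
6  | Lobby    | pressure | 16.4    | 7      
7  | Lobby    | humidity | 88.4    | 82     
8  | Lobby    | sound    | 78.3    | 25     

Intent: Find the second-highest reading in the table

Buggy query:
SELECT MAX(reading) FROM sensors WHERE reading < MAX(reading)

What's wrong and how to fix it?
Bug: The inner MAX is an aggregate inside WHERE, which is not allowed

Fix: Put the inner MAX in a scalar subquery

Corrected query:
SELECT MAX(reading) FROM sensors WHERE reading < (SELECT MAX(reading) FROM sensors)

Result:
MAX(reading)
------------
81.9        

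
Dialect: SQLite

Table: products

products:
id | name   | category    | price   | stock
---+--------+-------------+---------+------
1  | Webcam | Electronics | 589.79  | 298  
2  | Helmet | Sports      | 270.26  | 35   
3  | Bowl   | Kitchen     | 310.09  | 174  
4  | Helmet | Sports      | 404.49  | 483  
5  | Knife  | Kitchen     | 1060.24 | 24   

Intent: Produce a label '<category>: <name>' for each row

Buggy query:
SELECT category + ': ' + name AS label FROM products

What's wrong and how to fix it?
Bug: '+' is numeric addition; on text columns SQLite converts them to 0 instead of concatenating

Fix: Replace + with || to concatenate text

Corrected query:
SELECT category || ': ' || name AS label FROM products

Result:
label              
-------------------
Electronics: Webcam
Sports: Helmet     
Kitchen: Bowl      
Sports: Helmet     
Kitchen: Knife     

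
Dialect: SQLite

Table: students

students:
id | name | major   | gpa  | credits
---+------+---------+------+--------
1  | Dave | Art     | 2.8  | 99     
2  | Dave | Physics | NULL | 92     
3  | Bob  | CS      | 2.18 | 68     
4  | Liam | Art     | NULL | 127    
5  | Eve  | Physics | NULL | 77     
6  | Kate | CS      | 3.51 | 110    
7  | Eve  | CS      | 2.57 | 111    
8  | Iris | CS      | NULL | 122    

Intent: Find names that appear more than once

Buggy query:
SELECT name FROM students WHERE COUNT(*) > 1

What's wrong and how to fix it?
Bug: COUNT(*) is an aggregate and cannot be used in WHERE

Fix: GROUP BY name, then filter groups with HAVING COUNT(*) > 1

Corrected query:
SELECT name FROM students GROUP BY name HAVING COUNT(*) > 1

Result:
name
----
Dave
Eve 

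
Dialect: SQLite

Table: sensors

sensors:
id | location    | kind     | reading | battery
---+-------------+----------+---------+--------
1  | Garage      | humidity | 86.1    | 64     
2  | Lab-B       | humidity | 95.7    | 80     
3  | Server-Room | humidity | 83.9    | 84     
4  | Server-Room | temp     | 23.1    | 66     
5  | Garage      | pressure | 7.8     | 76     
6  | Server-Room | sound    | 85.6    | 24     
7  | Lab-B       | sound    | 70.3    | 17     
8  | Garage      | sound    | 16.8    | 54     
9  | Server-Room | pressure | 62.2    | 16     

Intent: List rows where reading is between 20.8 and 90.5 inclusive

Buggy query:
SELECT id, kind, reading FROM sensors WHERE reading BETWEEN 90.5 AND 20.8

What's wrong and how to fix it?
Bug: BETWEEN expects the lower bound first; with 90.5 AND 20.8 the range is empty

Fix: Write BETWEEN 20.8 AND 90.5

Corrected query:
SELECT id, kind, reading FROM sensors WHERE reading BETWEEN 20.8 AND 90.5

Result:
id | kind     | reading
---+----------+--------
1  | humidity | 86.1   
3  | humidity | 83.9   
4  | temp     | 23.1   
6  | sound    | 85.6   
7  | sound    | 70.3   
9  | pressure | 62.2   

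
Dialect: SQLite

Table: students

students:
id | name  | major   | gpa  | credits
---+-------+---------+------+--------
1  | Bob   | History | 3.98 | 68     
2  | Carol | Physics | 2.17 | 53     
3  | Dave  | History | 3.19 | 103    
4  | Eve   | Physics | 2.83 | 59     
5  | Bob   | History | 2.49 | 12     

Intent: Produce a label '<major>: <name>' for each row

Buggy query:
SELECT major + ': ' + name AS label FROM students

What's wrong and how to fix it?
Bug: '+' is numeric addition; on text columns SQLite converts them to 0 instead of concatenating

Fix: Replace + with || to concatenate text

Corrected query:
SELECT major || ': ' || name AS label FROM students

Result:
label         
--------------
History: Bob  
Physics: Carol
History: Dave 
Physics: Eve  
History: Bob  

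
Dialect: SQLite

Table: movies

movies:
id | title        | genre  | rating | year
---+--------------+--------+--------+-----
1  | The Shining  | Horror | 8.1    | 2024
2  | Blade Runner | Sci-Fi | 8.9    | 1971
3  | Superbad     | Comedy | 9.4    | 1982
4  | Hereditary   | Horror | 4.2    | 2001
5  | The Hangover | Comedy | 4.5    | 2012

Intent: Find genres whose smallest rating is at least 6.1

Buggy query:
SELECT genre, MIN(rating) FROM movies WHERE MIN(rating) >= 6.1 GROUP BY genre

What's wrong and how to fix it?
Bug: Aggregates like MIN are computed per group after WHERE runs

Fix: Replace WHERE with HAVING after the GROUP BY

Corrected query:
SELECT genre, MIN(rating) FROM movies GROUP BY genre HAVING MIN(rating) >= 6.1

Result:
genre  | MIN(rating)
-------+------------
Sci-Fi | 8.9        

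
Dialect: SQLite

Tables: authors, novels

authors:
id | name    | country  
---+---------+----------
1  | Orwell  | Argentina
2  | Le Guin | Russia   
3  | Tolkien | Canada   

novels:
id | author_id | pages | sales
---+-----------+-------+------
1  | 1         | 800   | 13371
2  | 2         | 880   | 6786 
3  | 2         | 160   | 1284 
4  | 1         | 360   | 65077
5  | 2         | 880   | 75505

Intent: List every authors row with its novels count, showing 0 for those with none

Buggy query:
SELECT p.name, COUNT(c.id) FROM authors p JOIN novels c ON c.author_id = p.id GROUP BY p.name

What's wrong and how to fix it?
Bug: INNER JOIN drops authors rows that have no matching novels rows

Fix: Switch to LEFT JOIN to retain unmatched parent rows

Corrected query:
SELECT p.name, COUNT(c.id) FROM authors p LEFT JOIN novels c ON c.author_id = p.id GROUP BY p.name

Result:
name    | COUNT(c.id)
--------+------------
Le Guin | 3          
Orwell  | 2          
Tolkien | 0          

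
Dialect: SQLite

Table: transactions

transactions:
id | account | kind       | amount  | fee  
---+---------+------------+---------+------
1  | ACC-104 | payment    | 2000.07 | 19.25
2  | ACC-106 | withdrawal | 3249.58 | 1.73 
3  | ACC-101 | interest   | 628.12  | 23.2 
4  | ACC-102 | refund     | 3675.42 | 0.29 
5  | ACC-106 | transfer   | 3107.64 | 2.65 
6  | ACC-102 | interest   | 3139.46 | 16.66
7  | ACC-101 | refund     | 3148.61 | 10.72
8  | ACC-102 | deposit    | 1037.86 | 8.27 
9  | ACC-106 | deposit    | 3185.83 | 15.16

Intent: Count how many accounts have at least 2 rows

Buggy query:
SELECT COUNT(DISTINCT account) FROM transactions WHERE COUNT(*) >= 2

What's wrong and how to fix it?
Bug: COUNT(*) cannot appear in WHERE; the per-group count doesn't exist yet

Fix: Use a subquery that GROUPs and filters with HAVING, then count its rows

Corrected query:
SELECT COUNT(*) FROM (SELECT account FROM transactions GROUP BY account HAVING COUNT(*) >= 2)

Result:
COUNT(*)
--------
3       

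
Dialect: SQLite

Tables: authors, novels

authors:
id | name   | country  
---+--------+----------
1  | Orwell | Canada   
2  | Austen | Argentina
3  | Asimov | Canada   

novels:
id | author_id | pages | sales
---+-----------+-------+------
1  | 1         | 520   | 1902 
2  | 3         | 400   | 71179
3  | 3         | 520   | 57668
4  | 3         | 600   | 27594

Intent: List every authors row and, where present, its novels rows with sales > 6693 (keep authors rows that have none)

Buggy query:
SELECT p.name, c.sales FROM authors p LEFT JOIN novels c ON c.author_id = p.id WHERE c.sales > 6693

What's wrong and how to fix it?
Bug: A WHERE condition on the right-hand table after LEFT JOIN drops unmatched parents

Fix: Move the right-table condition into the ON clause so unmatched parents are kept

Corrected query:
SELECT p.name, c.sales FROM authors p LEFT JOIN novels c ON c.author_id = p.id AND c.sales > 6693

Result:
name   | sales
-------+------
Orwell | NULL 
Austen | NULL 
Asimov | 27594
Asimov | 57668
Asimov | 71179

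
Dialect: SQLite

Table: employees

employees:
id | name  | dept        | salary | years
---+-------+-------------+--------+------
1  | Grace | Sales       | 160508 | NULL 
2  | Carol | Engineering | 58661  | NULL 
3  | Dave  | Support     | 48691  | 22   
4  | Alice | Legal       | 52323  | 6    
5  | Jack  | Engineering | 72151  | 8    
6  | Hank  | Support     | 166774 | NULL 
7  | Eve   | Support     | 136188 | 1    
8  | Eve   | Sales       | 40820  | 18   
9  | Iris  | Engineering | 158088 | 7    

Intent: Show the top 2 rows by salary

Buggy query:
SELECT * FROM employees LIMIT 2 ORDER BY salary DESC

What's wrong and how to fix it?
Bug: LIMIT must come after ORDER BY

Fix: Swap the clauses: ORDER BY first, then LIMIT

Corrected query:
SELECT * FROM employees ORDER BY salary DESC LIMIT 2

Result:
id | name  | dept    | salary | years
---+-------+---------+--------+------
6  | Hank  | Support | 166774 | NULL 
1  | Grace | Sales   | 160508 | NULL 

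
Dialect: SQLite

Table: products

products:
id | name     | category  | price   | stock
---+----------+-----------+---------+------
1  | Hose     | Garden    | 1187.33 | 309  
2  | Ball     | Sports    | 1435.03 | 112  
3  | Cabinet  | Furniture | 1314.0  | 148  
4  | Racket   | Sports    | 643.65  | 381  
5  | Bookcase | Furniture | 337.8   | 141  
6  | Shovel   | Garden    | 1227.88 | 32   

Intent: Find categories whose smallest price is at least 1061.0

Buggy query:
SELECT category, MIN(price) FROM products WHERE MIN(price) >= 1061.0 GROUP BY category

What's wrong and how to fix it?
Bug: Aggregates like MIN are computed per group after WHERE runs

Fix: Use HAVING for the per-group MIN condition

Corrected query:
SELECT category, MIN(price) FROM products GROUP BY category HAVING MIN(price) >= 1061.0

Result:
category | MIN(price)
---------+-----------
Garden   | 1187.33   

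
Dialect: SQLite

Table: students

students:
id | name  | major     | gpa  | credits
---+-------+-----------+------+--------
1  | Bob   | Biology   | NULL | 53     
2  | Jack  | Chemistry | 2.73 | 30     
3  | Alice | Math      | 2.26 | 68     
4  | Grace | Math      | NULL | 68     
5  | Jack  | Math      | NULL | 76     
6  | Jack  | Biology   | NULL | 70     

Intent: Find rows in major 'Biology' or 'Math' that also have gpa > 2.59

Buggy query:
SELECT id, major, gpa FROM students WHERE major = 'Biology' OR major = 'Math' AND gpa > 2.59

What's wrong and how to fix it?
Bug: AND binds tighter than OR, so this parses as major = 'Biology' OR (major = 'Math' AND gpa > 2.59)

Fix: Add parentheses around the OR so the AND applies to both alternatives

Corrected query:
SELECT id, major, gpa FROM students WHERE (major = 'Biology' OR major = 'Math') AND gpa > 2.59

Result:
(no rows)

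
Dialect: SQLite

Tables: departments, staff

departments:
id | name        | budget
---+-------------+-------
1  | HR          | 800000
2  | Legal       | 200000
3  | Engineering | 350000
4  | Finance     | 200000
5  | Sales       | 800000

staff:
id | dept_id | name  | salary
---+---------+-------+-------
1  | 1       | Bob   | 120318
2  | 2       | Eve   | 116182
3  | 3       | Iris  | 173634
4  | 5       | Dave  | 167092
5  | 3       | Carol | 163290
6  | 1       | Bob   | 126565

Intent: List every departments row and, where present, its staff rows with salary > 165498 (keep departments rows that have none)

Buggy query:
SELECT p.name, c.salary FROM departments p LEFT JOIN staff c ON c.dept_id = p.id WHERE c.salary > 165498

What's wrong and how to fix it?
Bug: A WHERE condition on the right-hand table after LEFT JOIN drops unmatched parents

Fix: Move the right-table condition into the ON clause so unmatched parents are kept

Corrected query:
SELECT p.name, c.salary FROM departments p LEFT JOIN staff c ON c.dept_id = p.id AND c.salary > 165498

Result:
name        | salary
------------+-------
HR          | NULL  
Legal       | NULL  
Engineering | 173634
Finance     | NULL  
Sales       | 167092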